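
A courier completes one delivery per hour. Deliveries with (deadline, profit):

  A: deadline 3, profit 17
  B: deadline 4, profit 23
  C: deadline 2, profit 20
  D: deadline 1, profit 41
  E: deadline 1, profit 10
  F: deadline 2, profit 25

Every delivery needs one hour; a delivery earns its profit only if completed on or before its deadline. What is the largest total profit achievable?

106

Profit order: D=41 F=25 B=23 C=20 A=17 E=10
Assign: D→slot 1, F→slot 2, B→slot 4, C skipped, A→slot 3, E skipped.
Slots: [1:D] [2:F] [3:A] [4:B]
Profit = 41 + 25 + 17 + 23 = 106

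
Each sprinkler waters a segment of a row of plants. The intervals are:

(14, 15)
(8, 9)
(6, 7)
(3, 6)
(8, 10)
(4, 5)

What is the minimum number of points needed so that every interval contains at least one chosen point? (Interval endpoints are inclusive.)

4

Process intervals by earliest right end; each time one isn't hit yet, stab at its right endpoint.
Sorted: [4,5] [3,6] [6,7] [8,9] [8,10] [14,15]
{[4,5],[3,6]} hit by 5; {[6,7]} hit by 7; {[8,9],[8,10]} hit by 9; {[14,15]} hit by 15.
Points: 5, 7, 9, 15 (4 total).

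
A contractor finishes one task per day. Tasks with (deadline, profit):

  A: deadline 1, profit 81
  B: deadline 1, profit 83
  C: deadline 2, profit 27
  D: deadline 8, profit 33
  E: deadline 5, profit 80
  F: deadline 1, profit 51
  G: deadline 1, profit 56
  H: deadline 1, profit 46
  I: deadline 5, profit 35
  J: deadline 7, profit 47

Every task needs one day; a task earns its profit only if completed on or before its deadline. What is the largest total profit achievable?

Profit order: B=83 A=81 E=80 G=56 F=51 J=47 H=46 I=35 D=33 C=27
Assign: B→slot 1, A skipped, E→slot 5, G skipped, F skipped, J→slot 7, H skipped, I→slot 4, D→slot 8, C→slot 2.
Slots: [1:B] [2:C] [4:I] [5:E] [7:J] [8:D]
Profit = 83 + 27 + 35 + 80 + 47 + 33 = 305

305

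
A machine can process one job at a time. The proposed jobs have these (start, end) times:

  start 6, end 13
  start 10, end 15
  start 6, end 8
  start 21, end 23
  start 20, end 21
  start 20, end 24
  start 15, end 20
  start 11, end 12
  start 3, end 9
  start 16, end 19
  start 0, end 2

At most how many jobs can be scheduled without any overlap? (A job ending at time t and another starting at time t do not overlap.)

Greedy by earliest finish: after sorting by end time, pick each interval compatible with the last pick.
Sorted by end: (0,2)  (6,8)  (3,9)  (11,12)  (6,13)  (10,15)  (16,19)  (15,20)  (20,21)  (21,23)  (20,24)
take (0,2); take (6,8); skip (3,9); take (11,12); take (16,19); take (20,21); take (21,23).
Selected 6 jobs.

6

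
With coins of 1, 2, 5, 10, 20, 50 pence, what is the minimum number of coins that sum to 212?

Greedy: take as many of the largest coin as possible, then repeat with the remainder.
212 − 4×50→12 − 1×10→2 − 1×2→0
Total coins = 4 + 1 + 1 = 6

6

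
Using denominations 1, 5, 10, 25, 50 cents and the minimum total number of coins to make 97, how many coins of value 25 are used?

97 − 1×50→47 − 1×25→22 − 2×10→2 − 2×1→0
Count of 25: 1

1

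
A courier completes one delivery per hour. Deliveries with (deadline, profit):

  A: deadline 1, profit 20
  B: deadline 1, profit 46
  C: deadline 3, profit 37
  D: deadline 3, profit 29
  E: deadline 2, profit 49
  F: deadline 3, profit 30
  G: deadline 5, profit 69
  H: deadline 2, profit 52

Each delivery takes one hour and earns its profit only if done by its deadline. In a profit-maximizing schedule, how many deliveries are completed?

Profit order: G=69 H=52 E=49 B=46 C=37 F=30 D=29 A=20
Assign: G→slot 5, H→slot 2, E→slot 1, B skipped, C→slot 3, F skipped, D skipped, A skipped.
Slots: [1:E] [2:H] [3:C] [5:G]
4 of 8 scheduled.

4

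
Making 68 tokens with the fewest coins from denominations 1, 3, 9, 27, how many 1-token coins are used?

Use the largest denomination that fits, subtract, and repeat.
68 = 2×27 + 1×9 + 1×3 + 2×1
Count of 1: 2

2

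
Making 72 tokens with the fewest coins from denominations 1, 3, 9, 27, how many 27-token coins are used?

2

Use the largest denomination that fits, subtract, and repeat.
72 = 2×27 + 2×9
Count of 27: 2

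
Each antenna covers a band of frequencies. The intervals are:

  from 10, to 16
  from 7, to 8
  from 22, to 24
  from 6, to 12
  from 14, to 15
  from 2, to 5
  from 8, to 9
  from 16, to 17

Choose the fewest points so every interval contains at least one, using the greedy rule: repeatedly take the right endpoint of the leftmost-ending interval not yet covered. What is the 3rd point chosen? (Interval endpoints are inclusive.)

By right end: [2,5]  [7,8]  [8,9]  [6,12]  [14,15]  [10,16]  [16,17]  [22,24]
[2,5] uncovered → point at 5; [7,8] uncovered → point at 8; [14,15] uncovered → point at 15; [16,17] uncovered → point at 17; [22,24] uncovered → point at 24.
Points: 5, 8, 15, 17, 24 (5 total).

15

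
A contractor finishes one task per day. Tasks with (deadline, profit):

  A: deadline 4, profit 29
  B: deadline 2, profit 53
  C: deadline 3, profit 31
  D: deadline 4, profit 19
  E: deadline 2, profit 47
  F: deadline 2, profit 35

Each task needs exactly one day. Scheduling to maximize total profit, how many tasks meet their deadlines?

Take jobs in profit order; each goes to the latest open slot no later than its deadline.
By profit: B(d2,53), E(d2,47), F(d2,35), C(d3,31), A(d4,29), D(d4,19)
B→slot 2; E→slot 1; F skipped; C→slot 3; A→slot 4; D skipped.
4 of 6 scheduled.

4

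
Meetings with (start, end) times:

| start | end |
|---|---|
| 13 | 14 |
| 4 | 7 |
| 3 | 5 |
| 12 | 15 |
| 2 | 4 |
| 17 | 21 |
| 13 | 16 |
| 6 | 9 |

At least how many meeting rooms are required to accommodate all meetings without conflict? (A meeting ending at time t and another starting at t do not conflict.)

3

Events (time:±→running): 2:+→1 3:+→2 4:-→1 4:+→2 5:-→1 6:+→2 7:-→1 9:-→0 12:+→1 13:+→2 13:+→3 … peak 3.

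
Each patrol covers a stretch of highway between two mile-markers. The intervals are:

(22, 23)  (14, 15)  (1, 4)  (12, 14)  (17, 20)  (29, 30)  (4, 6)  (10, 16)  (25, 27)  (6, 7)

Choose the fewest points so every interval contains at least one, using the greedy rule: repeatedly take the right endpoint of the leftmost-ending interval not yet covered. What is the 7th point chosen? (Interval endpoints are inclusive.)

Sorted: [1,4] [4,6] [6,7] [12,14] [14,15] [10,16] [17,20] [22,23] [25,27] [29,30]
{[1,4],[4,6]} hit by 4; {[6,7]} hit by 7; {[12,14],[14,15],[10,16]} hit by 14; {[17,20]} hit by 20; {[22,23]} hit by 23; {[25,27]} hit by 27; {[29,30]} hit by 30.
Points: 4, 7, 14, 20, 23, 27, 30 (7 total).

30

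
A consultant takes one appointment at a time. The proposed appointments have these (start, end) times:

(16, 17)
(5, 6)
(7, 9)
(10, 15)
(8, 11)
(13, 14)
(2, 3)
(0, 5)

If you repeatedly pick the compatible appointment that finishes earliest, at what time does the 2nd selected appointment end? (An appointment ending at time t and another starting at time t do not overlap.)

Greedy by earliest finish: after sorting by end time, pick each interval compatible with the last pick.
Sorted by end: (2,3)  (0,5)  (5,6)  (7,9)  (8,11)  (13,14)  (10,15)  (16,17)
take (2,3); skip (0,5); take (5,6); take (7,9); take (13,14); skip (10,15); take (16,17).
Selected: (2,3) (5,6) (7,9) (13,14) (16,17)

6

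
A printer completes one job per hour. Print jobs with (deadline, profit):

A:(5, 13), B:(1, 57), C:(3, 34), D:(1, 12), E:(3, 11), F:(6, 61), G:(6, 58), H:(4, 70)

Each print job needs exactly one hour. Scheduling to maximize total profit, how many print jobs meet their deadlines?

6

Profit order: H=70 F=61 G=58 B=57 C=34 A=13 D=12 E=11
Assign: H→slot 4, F→slot 6, G→slot 5, B→slot 1, C→slot 3, A→slot 2, D skipped, E skipped.
Slots: [1:B] [2:A] [3:C] [4:H] [5:G] [6:F]
6 of 8 scheduled.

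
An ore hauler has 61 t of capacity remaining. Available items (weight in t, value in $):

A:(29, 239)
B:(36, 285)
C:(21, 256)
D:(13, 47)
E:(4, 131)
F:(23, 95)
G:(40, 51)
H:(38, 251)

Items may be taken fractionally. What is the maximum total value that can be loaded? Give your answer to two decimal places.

681.42

Greedy by value/weight ratio, highest first.
Ratios (sorted): E 32.75, C 12.19, A 8.24, B 7.92, H 6.61, F 4.13, D 3.62, G 1.27
take E (4 @ 131); take C (21 @ 256); take A (29 @ 239); take 7/36 of B → 55.42. Capacity used 61/61.
Total value = 681.42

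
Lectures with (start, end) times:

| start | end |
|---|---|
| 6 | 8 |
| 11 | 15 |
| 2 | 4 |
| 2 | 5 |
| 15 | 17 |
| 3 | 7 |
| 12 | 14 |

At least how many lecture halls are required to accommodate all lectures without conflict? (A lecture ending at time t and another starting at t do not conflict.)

3

starts: [2, 2, 3, 6, 11, 12, 15]
ends:   [4, 5, 7, 8, 14, 15, 17]
s2→1 s2→2 s3→3  — peak 3.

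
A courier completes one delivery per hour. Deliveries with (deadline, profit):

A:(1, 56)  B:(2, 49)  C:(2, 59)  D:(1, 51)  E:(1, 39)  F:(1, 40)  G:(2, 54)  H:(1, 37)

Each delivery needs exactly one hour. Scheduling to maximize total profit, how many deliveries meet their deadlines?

2

Take jobs in profit order; each goes to the latest open slot no later than its deadline.
By profit: C(d2,59), A(d1,56), G(d2,54), D(d1,51), B(d2,49), F(d1,40), E(d1,39), H(d1,37)
C→slot 2; A→slot 1; G skipped; D skipped; B skipped; F skipped; E skipped; H skipped.
2 of 8 scheduled.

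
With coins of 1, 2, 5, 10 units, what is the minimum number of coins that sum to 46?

6

Use the largest denomination that fits, subtract, and repeat.
46 − 4×10→6 − 1×5→1 − 1×1→0
Total coins = 4 + 1 + 1 = 6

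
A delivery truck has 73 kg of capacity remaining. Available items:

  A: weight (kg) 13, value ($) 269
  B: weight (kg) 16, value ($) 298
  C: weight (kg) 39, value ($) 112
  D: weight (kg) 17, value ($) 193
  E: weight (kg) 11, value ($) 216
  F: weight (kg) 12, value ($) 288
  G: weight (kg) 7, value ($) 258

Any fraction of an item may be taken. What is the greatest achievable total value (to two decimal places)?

1487.94

Order: G (258/7=36.86) > F (288/12=24.00) > A (269/13=20.69) > E (216/11=19.64) > B (298/16=18.62) > D (193/17=11.35) > C (112/39=2.87)
Fill: take G (7 @ 258) → take F (12 @ 288) → take A (13 @ 269) → take E (11 @ 216) → take B (16 @ 298) → take 14/17 of D → 158.94; 73/73 used.
Total value = 1487.94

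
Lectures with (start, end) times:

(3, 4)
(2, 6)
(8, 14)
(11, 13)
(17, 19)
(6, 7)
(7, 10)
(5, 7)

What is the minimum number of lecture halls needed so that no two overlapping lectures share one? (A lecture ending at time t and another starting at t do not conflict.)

2

The answer is the maximum number of intervals overlapping at any instant.
Events (time:±→running): 2:+→1 3:+→2 … peak 2.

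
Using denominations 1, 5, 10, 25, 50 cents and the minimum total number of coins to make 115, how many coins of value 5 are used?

1

115 − 2×50→15 − 1×10→5 − 1×5→0
Count of 5: 1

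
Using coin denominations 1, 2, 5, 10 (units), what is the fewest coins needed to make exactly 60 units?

6

60 = 6×10
Total coins = 6 = 6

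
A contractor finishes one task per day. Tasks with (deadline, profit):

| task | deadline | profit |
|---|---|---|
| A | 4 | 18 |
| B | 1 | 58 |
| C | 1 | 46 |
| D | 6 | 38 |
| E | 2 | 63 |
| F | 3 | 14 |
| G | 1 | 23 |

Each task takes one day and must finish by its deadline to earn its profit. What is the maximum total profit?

191

Profit order: E=63 B=58 C=46 D=38 G=23 A=18 F=14
Assign: E→slot 2, B→slot 1, C skipped, D→slot 6, G skipped, A→slot 4, F→slot 3.
Slots: [1:B] [2:E] [3:F] [4:A] [6:D]
Profit = 58 + 63 + 14 + 18 + 38 = 191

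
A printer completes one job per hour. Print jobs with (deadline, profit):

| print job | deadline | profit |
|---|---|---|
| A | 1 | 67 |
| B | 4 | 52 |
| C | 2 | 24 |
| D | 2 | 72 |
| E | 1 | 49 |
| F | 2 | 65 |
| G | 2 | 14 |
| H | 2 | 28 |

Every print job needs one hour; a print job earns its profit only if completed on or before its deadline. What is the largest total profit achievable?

191

Sort by profit descending; place each in the latest free slot ≤ its deadline.
Profit order: D=72 A=67 F=65 B=52 E=49 H=28 C=24 G=14
Assign: D→slot 2, A→slot 1, F skipped, B→slot 4, E skipped, H skipped, C skipped, G skipped.
Slots: [1:A] [2:D] [4:B]
Profit = 67 + 72 + 52 = 191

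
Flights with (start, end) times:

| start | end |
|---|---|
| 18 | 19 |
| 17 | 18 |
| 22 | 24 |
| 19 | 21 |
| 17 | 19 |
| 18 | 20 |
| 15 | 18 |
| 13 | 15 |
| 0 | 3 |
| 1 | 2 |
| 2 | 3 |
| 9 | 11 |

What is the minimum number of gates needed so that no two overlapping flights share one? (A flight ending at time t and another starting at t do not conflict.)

The answer is the maximum number of intervals overlapping at any instant.
starts: [0, 1, 2, 9, 13, 15, 17, 17, 18, 18, 19, 22]
ends:   [2, 3, 3, 11, 15, 18, 18, 19, 19, 20, 21, 24]
s0→1 s1→2 e2→1 s2→2 e3→1 e3→0 s9→1 e11→0 s13→1 e15→0 s15→1 s17→2 s17→3  — peak 3.

3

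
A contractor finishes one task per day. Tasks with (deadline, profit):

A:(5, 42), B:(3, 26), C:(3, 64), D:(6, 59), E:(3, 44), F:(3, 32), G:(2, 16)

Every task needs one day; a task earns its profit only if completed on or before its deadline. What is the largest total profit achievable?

Sort by profit descending; place each in the latest free slot ≤ its deadline.
By profit: C(d3,64), D(d6,59), E(d3,44), A(d5,42), F(d3,32), B(d3,26), G(d2,16)
C→slot 3; D→slot 6; E→slot 2; A→slot 5; F→slot 1; B skipped; G skipped.
Profit = 32 + 44 + 64 + 42 + 59 = 241

241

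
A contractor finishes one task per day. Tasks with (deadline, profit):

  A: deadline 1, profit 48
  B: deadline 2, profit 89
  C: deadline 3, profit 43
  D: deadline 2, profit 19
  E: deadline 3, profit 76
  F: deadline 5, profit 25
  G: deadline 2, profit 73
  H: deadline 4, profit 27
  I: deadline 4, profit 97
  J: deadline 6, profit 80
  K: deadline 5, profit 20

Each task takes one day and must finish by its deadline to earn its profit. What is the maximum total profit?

440

Take jobs in profit order; each goes to the latest open slot no later than its deadline.
Profit order: I=97 B=89 J=80 E=76 G=73 A=48 C=43 H=27 F=25 K=20 D=19
Assign: I→slot 4, B→slot 2, J→slot 6, E→slot 3, G→slot 1, A skipped, C skipped, H skipped, F→slot 5, K skipped, D skipped.
Slots: [1:G] [2:B] [3:E] [4:I] [5:F] [6:J]
Profit = 73 + 89 + 76 + 97 + 25 + 80 = 440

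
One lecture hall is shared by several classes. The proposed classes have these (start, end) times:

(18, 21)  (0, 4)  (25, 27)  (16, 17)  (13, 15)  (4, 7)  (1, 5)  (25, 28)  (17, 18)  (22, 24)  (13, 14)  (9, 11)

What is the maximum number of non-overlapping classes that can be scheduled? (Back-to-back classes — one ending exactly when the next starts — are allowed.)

Greedy by earliest finish: after sorting by end time, pick each interval compatible with the last pick.
By end time: (0,4), (1,5), (4,7), (9,11), (13,14), (13,15), (16,17), (17,18), (18,21), (22,24), (25,27), (25,28).
Pick (0,4); next start ≥ 4 → (4,7); next start ≥ 7 → (9,11); next start ≥ 11 → (13,14); next start ≥ 14 → (16,17); next start ≥ 17 → (17,18); next start ≥ 18 → (18,21); next start ≥ 21 → (22,24); next start ≥ 24 → (25,27).
Selected 9 classes.

9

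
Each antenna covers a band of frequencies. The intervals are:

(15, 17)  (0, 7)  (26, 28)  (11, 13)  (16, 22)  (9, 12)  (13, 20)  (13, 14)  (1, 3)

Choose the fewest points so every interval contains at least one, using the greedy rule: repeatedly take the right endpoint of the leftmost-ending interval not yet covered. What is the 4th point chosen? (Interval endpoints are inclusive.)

17

Sort by right endpoint; whenever an interval is uncovered, place a point at its right end.
Sorted: [1,3] [0,7] [9,12] [11,13] [13,14] [15,17] [13,20] [16,22] [26,28]
{[1,3],[0,7]} hit by 3; {[9,12],[11,13]} hit by 12; {[13,14]} hit by 14; {[15,17],[13,20],[16,22]} hit by 17; {[26,28]} hit by 28.
Points: 3, 12, 14, 17, 28 (5 total).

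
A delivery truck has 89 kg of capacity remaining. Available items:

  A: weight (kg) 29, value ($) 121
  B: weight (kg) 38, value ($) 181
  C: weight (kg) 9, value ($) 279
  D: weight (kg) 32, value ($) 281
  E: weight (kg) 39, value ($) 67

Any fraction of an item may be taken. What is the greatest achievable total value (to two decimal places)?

782.72

Greedy by value/weight ratio, highest first.
Ratios (sorted): C 31.00, D 8.78, B 4.76, A 4.17, E 1.72
take C (9 @ 279); take D (32 @ 281); take B (38 @ 181); take 10/29 of A → 41.72. Capacity used 89/89.
Total value = 782.72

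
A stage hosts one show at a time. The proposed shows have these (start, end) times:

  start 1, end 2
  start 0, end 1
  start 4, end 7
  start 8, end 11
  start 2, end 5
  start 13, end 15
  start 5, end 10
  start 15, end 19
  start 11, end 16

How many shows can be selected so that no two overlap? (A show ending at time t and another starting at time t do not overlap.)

Greedy by earliest finish: after sorting by end time, pick each interval compatible with the last pick.
By end time: (0,1), (1,2), (2,5), (4,7), (5,10), (8,11), (13,15), (11,16), (15,19).
Pick (0,1); next start ≥ 1 → (1,2); next start ≥ 2 → (2,5); next start ≥ 5 → (5,10); next start ≥ 10 → (13,15); next start ≥ 15 → (15,19).
Selected 6 shows.

6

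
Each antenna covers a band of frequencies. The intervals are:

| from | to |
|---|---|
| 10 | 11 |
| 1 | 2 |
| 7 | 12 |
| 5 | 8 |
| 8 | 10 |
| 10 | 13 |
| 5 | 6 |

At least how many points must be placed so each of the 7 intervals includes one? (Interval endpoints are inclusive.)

Sorted: [1,2] [5,6] [5,8] [8,10] [10,11] [7,12] [10,13]
{[1,2]} hit by 2; {[5,6],[5,8]} hit by 6; {[8,10],[10,11],[7,12],[10,13]} hit by 10.
Points: 2, 6, 10 (3 total).

3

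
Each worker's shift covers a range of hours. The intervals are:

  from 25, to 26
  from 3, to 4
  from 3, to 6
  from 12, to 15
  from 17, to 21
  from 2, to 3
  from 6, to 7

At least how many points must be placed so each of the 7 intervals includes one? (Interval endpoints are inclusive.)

5

Process intervals by earliest right end; each time one isn't hit yet, stab at its right endpoint.
Sorted: [2,3] [3,4] [3,6] [6,7] [12,15] [17,21] [25,26]
{[2,3],[3,4],[3,6]} hit by 3; {[6,7]} hit by 7; {[12,15]} hit by 15; {[17,21]} hit by 21; {[25,26]} hit by 26.
Points: 3, 7, 15, 21, 26 (5 total).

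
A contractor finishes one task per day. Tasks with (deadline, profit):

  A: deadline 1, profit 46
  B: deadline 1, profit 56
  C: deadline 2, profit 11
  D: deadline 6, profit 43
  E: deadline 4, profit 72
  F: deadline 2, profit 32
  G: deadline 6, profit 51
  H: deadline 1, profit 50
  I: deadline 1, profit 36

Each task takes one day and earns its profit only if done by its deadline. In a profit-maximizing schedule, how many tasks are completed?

5

By profit: E(d4,72), B(d1,56), G(d6,51), H(d1,50), A(d1,46), D(d6,43), I(d1,36), F(d2,32), C(d2,11)
E→slot 4; B→slot 1; G→slot 6; H skipped; A skipped; D→slot 5; I skipped; F→slot 2; C skipped.
5 of 9 scheduled.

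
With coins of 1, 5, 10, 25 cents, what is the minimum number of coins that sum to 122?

8

122 − 4×25→22 − 2×10→2 − 2×1→0
Total coins = 4 + 2 + 2 = 8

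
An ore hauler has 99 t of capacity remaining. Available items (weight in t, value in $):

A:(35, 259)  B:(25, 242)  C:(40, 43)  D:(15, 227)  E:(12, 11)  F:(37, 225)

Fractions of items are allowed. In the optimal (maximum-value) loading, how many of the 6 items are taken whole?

3

Sort by value per unit weight and fill in that order.
Ratios (sorted): D 15.13, B 9.68, A 7.40, F 6.08, C 1.07, E 0.92
take D (15 @ 227); take B (25 @ 242); take A (35 @ 259); take 24/37 of F → 145.95. Capacity used 99/99.
3 item(s) taken whole; one partial (take 24/37 of F).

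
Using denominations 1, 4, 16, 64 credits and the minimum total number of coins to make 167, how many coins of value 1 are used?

3

Use the largest denomination that fits, subtract, and repeat.
167 − 2×64→39 − 2×16→7 − 1×4→3 − 3×1→0
Count of 1: 3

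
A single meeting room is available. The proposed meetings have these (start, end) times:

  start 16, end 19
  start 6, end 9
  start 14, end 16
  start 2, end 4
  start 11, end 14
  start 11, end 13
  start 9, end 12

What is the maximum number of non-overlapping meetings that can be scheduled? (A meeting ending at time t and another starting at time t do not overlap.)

Order by finish time; keep every interval that doesn't clash with the previous kept one.
By end time: (2,4), (6,9), (9,12), (11,13), (11,14), (14,16), (16,19).
Pick (2,4); next start ≥ 4 → (6,9); next start ≥ 9 → (9,12); next start ≥ 12 → (14,16); next start ≥ 16 → (16,19).
Selected 5 meetings.

5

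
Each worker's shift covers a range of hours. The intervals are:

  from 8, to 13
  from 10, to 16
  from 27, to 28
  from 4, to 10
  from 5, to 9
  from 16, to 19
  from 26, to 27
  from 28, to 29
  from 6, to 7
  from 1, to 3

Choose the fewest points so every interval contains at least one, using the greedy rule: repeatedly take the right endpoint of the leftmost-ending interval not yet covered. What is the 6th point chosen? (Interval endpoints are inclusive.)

29

Process intervals by earliest right end; each time one isn't hit yet, stab at its right endpoint.
Sorted: [1,3] [6,7] [5,9] [4,10] [8,13] [10,16] [16,19] [26,27] [27,28] [28,29]
{[1,3]} hit by 3; {[6,7],[5,9],[4,10]} hit by 7; {[8,13],[10,16]} hit by 13; {[16,19]} hit by 19; {[26,27],[27,28]} hit by 27; {[28,29]} hit by 29.
Points: 3, 7, 13, 19, 27, 29 (6 total).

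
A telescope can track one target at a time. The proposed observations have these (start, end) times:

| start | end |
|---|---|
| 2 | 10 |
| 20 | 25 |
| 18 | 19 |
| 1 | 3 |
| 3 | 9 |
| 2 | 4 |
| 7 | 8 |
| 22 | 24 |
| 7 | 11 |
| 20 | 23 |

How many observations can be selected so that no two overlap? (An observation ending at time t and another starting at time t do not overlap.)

4

Greedy by earliest finish: after sorting by end time, pick each interval compatible with the last pick.
By end time: (1,3), (2,4), (7,8), (3,9), (2,10), (7,11), (18,19), (20,23), (22,24), (20,25).
Pick (1,3); next start ≥ 3 → (7,8); next start ≥ 8 → (18,19); next start ≥ 19 → (20,23).
Selected 4 observations.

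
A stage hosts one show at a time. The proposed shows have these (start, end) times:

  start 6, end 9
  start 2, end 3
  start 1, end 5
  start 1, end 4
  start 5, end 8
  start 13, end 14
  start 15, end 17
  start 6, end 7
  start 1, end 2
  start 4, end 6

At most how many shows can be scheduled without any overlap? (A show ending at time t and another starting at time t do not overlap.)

6

Sort by end time and greedily take each interval whose start is ≥ the last chosen end.
By end time: (1,2), (2,3), (1,4), (1,5), (4,6), (6,7), (5,8), (6,9), (13,14), (15,17).
Pick (1,2); next start ≥ 2 → (2,3); next start ≥ 3 → (4,6); next start ≥ 6 → (6,7); next start ≥ 7 → (13,14); next start ≥ 14 → (15,17).
Selected 6 shows.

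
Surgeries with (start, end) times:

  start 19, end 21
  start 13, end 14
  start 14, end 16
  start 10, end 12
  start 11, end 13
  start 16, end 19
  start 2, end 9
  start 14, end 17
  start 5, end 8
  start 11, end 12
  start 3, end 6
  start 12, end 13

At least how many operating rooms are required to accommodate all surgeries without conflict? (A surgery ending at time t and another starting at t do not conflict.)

Count concurrent intervals with a sweep; the peak is the room count.
starts: [2, 3, 5, 10, 11, 11, 12, 13, 14, 14, 16, 19]
ends:   [6, 8, 9, 12, 12, 13, 13, 14, 16, 17, 19, 21]
s2→1 s3→2 s5→3  — peak 3.

3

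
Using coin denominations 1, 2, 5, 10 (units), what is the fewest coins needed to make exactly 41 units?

41 − 4×10→1 − 1×1→0
Total coins = 4 + 1 = 5

5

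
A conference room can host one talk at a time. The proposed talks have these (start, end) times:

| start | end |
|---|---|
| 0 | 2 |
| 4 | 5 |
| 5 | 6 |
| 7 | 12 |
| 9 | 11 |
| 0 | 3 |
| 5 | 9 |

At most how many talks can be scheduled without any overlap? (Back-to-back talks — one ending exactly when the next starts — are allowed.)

4

Sorted by end: (0,2)  (0,3)  (4,5)  (5,6)  (5,9)  (9,11)  (7,12)
take (0,2); skip (0,3); take (4,5); take (5,6); take (9,11).
Selected 4 talks.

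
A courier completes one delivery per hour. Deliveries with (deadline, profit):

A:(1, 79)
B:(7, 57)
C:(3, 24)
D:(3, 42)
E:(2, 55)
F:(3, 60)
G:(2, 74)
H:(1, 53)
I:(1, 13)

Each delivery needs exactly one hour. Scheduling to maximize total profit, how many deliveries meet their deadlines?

Sort by profit descending; place each in the latest free slot ≤ its deadline.
By profit: A(d1,79), G(d2,74), F(d3,60), B(d7,57), E(d2,55), H(d1,53), D(d3,42), C(d3,24), I(d1,13)
A→slot 1; G→slot 2; F→slot 3; B→slot 7; E skipped; H skipped; D skipped; C skipped; I skipped.
4 of 9 scheduled.

4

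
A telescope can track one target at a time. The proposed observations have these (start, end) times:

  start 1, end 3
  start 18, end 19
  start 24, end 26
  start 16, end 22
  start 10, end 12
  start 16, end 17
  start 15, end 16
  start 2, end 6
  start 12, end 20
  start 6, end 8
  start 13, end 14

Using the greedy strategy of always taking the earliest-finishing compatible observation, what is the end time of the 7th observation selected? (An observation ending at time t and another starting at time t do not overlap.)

19

By end time: (1,3), (2,6), (6,8), (10,12), (13,14), (15,16), (16,17), (18,19), (12,20), (16,22), (24,26).
Pick (1,3); next start ≥ 3 → (6,8); next start ≥ 8 → (10,12); next start ≥ 12 → (13,14); next start ≥ 14 → (15,16); next start ≥ 16 → (16,17); next start ≥ 17 → (18,19); next start ≥ 19 → (24,26).
Selected: (1,3) (6,8) (10,12) (13,14) (15,16) (16,17) (18,19) (24,26)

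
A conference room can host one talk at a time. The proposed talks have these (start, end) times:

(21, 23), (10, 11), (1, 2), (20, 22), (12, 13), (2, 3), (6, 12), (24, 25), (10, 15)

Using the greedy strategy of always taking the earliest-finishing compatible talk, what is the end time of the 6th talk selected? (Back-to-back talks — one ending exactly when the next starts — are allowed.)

Order by finish time; keep every interval that doesn't clash with the previous kept one.
By end time: (1,2), (2,3), (10,11), (6,12), (12,13), (10,15), (20,22), (21,23), (24,25).
Pick (1,2); next start ≥ 2 → (2,3); next start ≥ 3 → (10,11); next start ≥ 11 → (12,13); next start ≥ 13 → (20,22); next start ≥ 22 → (24,25).
Selected: (1,2) (2,3) (10,11) (12,13) (20,22) (24,25)

25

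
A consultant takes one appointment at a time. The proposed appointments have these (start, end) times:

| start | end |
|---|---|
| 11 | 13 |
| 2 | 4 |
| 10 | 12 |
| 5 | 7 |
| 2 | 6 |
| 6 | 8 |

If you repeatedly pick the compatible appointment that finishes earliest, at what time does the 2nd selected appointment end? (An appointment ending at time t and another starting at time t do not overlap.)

7

By end time: (2,4), (2,6), (5,7), (6,8), (10,12), (11,13).
Pick (2,4); next start ≥ 4 → (5,7); next start ≥ 7 → (10,12).
Selected: (2,4) (5,7) (10,12)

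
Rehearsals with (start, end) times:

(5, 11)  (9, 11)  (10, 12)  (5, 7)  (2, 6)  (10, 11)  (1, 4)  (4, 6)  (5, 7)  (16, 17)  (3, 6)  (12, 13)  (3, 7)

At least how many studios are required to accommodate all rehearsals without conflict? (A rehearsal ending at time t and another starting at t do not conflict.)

Count concurrent intervals with a sweep; the peak is the room count.
Events (time:±→running): 1:+→1 2:+→2 3:+→3 3:+→4 4:-→3 4:+→4 5:+→5 5:+→6 5:+→7 … peak 7.

7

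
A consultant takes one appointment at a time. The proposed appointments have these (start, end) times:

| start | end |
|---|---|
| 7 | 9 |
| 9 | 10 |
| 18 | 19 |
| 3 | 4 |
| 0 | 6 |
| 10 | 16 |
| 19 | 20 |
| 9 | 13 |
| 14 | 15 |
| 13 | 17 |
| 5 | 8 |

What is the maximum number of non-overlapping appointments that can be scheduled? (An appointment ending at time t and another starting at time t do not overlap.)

By end time: (3,4), (0,6), (5,8), (7,9), (9,10), (9,13), (14,15), (10,16), (13,17), (18,19), (19,20).
Pick (3,4); next start ≥ 4 → (5,8); next start ≥ 8 → (9,10); next start ≥ 10 → (14,15); next start ≥ 15 → (18,19); next start ≥ 19 → (19,20).
Selected 6 appointments.

6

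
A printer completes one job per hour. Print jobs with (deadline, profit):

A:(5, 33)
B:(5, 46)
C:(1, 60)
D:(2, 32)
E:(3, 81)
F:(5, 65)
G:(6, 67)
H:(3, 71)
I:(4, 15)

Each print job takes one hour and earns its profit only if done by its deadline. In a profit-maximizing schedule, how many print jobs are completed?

6

Take jobs in profit order; each goes to the latest open slot no later than its deadline.
By profit: E(d3,81), H(d3,71), G(d6,67), F(d5,65), C(d1,60), B(d5,46), A(d5,33), D(d2,32), I(d4,15)
E→slot 3; H→slot 2; G→slot 6; F→slot 5; C→slot 1; B→slot 4; A skipped; D skipped; I skipped.
6 of 9 scheduled.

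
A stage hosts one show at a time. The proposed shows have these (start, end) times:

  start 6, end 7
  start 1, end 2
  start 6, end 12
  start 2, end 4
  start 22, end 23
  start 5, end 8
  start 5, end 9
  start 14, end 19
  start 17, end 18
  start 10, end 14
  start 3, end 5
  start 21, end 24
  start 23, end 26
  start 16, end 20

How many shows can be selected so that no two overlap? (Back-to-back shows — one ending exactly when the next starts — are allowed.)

7

Sort by end time and greedily take each interval whose start is ≥ the last chosen end.
Sorted by end: (1,2)  (2,4)  (3,5)  (6,7)  (5,8)  (5,9)  (6,12)  (10,14)  (17,18)  (14,19)  (16,20)  (22,23)  (21,24)  (23,26)
take (1,2); take (2,4); skip (3,5); take (6,7); skip (5,9); skip (6,12); take (10,14); take (17,18); take (22,23); take (23,26).
Selected 7 shows.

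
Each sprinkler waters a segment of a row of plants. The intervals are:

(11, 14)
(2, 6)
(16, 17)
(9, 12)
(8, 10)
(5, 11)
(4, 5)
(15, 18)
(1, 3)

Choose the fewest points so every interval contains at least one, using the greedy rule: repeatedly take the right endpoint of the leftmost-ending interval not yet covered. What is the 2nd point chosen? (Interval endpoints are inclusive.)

Sorted: [1,3] [4,5] [2,6] [8,10] [5,11] [9,12] [11,14] [16,17] [15,18]
{[1,3]} hit by 3; {[4,5],[2,6]} hit by 5; {[8,10],[5,11],[9,12]} hit by 10; {[11,14]} hit by 14; {[16,17],[15,18]} hit by 17.
Points: 3, 5, 10, 14, 17 (5 total).

5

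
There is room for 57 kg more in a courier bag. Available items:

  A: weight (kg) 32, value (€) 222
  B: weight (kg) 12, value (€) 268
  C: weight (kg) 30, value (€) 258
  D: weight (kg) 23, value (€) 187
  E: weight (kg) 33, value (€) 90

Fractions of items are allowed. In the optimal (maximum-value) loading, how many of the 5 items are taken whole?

2

Greedy by value/weight ratio, highest first.
Order: B (268/12=22.33) > C (258/30=8.60) > D (187/23=8.13) > A (222/32=6.94) > E (90/33=2.73)
Fill: take B (12 @ 268) → take C (30 @ 258) → take 15/23 of D → 121.96; 57/57 used.
2 item(s) taken whole; one partial (take 15/23 of D).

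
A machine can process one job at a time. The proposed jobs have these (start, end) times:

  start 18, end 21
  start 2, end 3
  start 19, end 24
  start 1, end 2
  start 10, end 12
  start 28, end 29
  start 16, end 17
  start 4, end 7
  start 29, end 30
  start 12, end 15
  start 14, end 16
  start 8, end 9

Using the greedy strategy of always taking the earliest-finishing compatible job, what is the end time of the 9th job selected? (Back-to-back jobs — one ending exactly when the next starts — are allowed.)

Order by finish time; keep every interval that doesn't clash with the previous kept one.
Sorted by end: (1,2)  (2,3)  (4,7)  (8,9)  (10,12)  (12,15)  (14,16)  (16,17)  (18,21)  (19,24)  (28,29)  (29,30)
take (1,2); take (2,3); take (4,7); take (8,9); take (10,12); take (12,15); take (16,17); take (18,21); skip (19,24); take (28,29); take (29,30).
Selected: (1,2) (2,3) (4,7) (8,9) (10,12) (12,15) (16,17) (18,21) (28,29) (29,30)

29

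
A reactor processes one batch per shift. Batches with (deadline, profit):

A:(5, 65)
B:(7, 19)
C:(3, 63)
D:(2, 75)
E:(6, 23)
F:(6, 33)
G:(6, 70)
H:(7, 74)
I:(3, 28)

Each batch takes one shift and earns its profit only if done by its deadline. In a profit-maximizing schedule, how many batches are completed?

Profit order: D=75 H=74 G=70 A=65 C=63 F=33 I=28 E=23 B=19
Assign: D→slot 2, H→slot 7, G→slot 6, A→slot 5, C→slot 3, F→slot 4, I→slot 1, E skipped, B skipped.
Slots: [1:I] [2:D] [3:C] [4:F] [5:A] [6:G] [7:H]
7 of 9 scheduled.

7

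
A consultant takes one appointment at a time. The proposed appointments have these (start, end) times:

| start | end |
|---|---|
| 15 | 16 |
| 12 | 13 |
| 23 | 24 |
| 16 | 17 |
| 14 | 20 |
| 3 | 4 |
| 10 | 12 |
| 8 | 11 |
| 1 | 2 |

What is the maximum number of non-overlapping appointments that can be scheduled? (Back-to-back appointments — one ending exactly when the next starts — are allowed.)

7

Sorted by end: (1,2)  (3,4)  (8,11)  (10,12)  (12,13)  (15,16)  (16,17)  (14,20)  (23,24)
take (1,2); take (3,4); take (8,11); take (12,13); take (15,16); take (16,17); take (23,24).
Selected 7 appointments.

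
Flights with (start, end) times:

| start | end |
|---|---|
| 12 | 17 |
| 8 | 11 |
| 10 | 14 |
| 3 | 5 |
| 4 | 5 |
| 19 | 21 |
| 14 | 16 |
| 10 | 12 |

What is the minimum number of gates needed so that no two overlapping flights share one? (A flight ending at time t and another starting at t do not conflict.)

Events (time:±→running): 3:+→1 4:+→2 5:-→1 5:-→0 8:+→1 10:+→2 10:+→3 … peak 3.

3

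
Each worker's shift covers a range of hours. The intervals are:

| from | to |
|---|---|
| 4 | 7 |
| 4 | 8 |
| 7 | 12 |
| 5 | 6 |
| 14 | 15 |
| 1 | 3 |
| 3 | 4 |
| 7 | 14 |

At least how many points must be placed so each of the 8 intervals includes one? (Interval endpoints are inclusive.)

4

Process intervals by earliest right end; each time one isn't hit yet, stab at its right endpoint.
Sorted: [1,3] [3,4] [5,6] [4,7] [4,8] [7,12] [7,14] [14,15]
{[1,3],[3,4]} hit by 3; {[5,6],[4,7],[4,8]} hit by 6; {[7,12],[7,14]} hit by 12; {[14,15]} hit by 15.
Points: 3, 6, 12, 15 (4 total).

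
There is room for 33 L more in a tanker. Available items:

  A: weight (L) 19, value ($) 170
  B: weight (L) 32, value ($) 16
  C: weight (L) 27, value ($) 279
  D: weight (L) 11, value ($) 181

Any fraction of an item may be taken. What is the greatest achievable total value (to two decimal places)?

408.33

Ratios (sorted): D 16.45, C 10.33, A 8.95, B 0.50
take D (11 @ 181); take 22/27 of C → 227.33. Capacity used 33/33.
Total value = 408.33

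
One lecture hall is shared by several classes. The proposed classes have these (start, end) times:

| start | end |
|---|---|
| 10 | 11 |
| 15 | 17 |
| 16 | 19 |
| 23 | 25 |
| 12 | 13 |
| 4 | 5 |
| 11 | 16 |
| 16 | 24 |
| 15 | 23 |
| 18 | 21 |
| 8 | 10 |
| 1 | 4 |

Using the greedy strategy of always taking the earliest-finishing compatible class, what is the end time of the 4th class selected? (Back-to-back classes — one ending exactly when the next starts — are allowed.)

11

By end time: (1,4), (4,5), (8,10), (10,11), (12,13), (11,16), (15,17), (16,19), (18,21), (15,23), (16,24), (23,25).
Pick (1,4); next start ≥ 4 → (4,5); next start ≥ 5 → (8,10); next start ≥ 10 → (10,11); next start ≥ 11 → (12,13); next start ≥ 13 → (15,17); next start ≥ 17 → (18,21); next start ≥ 21 → (23,25).
Selected: (1,4) (4,5) (8,10) (10,11) (12,13) (15,17) (18,21) (23,25)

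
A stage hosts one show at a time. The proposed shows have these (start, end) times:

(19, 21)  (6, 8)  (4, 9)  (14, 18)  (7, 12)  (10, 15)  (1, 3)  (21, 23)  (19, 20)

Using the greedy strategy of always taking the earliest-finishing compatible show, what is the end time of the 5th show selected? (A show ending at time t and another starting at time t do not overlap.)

By end time: (1,3), (6,8), (4,9), (7,12), (10,15), (14,18), (19,20), (19,21), (21,23).
Pick (1,3); next start ≥ 3 → (6,8); next start ≥ 8 → (10,15); next start ≥ 15 → (19,20); next start ≥ 20 → (21,23).
Selected: (1,3) (6,8) (10,15) (19,20) (21,23)

23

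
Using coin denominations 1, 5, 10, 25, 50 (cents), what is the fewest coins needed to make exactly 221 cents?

7

Use the largest denomination that fits, subtract, and repeat.
221 = 4×50 + 2×10 + 1×1
Total coins = 4 + 2 + 1 = 7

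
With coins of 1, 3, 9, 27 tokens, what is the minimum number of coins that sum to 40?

Greedy: take as many of the largest coin as possible, then repeat with the remainder.
40 = 1×27 + 1×9 + 1×3 + 1×1
Total coins = 1 + 1 + 1 + 1 = 4

4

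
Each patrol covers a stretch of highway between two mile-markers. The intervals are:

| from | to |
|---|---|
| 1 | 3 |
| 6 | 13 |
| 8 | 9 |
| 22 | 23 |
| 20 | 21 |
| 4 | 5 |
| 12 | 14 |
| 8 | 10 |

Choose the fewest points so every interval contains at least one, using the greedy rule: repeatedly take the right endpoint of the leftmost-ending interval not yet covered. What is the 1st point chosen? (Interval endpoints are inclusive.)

Process intervals by earliest right end; each time one isn't hit yet, stab at its right endpoint.
By right end: [1,3]  [4,5]  [8,9]  [8,10]  [6,13]  [12,14]  [20,21]  [22,23]
[1,3] uncovered → point at 3; [4,5] uncovered → point at 5; [8,9] uncovered → point at 9; [12,14] uncovered → point at 14; [20,21] uncovered → point at 21; [22,23] uncovered → point at 23.
Points: 3, 5, 9, 14, 21, 23 (6 total).

3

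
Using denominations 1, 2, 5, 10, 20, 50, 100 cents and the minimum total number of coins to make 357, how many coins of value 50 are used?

357 = 3×100 + 1×50 + 1×5 + 1×2
Count of 50: 1

1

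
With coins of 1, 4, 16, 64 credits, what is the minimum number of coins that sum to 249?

9

249 − 3×64→57 − 3×16→9 − 2×4→1 − 1×1→0
Total coins = 3 + 3 + 2 + 1 = 9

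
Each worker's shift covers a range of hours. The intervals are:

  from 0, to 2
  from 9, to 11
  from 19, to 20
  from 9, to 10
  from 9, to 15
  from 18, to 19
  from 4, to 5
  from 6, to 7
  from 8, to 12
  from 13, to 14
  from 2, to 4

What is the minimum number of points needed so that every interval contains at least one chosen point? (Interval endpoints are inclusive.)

6

Sort by right endpoint; whenever an interval is uncovered, place a point at its right end.
By right end: [0,2]  [2,4]  [4,5]  [6,7]  [9,10]  [9,11]  [8,12]  [13,14]  [9,15]  [18,19]  [19,20]
[0,2] uncovered → point at 2; [4,5] uncovered → point at 5; [6,7] uncovered → point at 7; [9,10] uncovered → point at 10; [13,14] uncovered → point at 14; [18,19] uncovered → point at 19.
Points: 2, 5, 7, 10, 14, 19 (6 total).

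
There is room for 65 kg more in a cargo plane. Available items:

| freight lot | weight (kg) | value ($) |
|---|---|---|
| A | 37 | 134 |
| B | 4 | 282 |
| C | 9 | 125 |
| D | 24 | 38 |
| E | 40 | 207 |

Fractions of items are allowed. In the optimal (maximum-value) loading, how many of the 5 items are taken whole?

3

Greedy by value/weight ratio, highest first.
Order: B (282/4=70.50) > C (125/9=13.89) > E (207/40=5.17) > A (134/37=3.62) > D (38/24=1.58)
Fill: take B (4 @ 282) → take C (9 @ 125) → take E (40 @ 207) → take 12/37 of A → 43.46; 65/65 used.
3 item(s) taken whole; one partial (take 12/37 of A).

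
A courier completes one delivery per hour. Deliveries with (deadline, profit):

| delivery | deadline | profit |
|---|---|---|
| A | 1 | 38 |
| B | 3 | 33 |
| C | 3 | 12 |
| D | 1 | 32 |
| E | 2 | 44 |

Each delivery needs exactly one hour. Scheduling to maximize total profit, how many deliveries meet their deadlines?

3

Profit order: E=44 A=38 B=33 D=32 C=12
Assign: E→slot 2, A→slot 1, B→slot 3, D skipped, C skipped.
Slots: [1:A] [2:E] [3:B]
3 of 5 scheduled.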